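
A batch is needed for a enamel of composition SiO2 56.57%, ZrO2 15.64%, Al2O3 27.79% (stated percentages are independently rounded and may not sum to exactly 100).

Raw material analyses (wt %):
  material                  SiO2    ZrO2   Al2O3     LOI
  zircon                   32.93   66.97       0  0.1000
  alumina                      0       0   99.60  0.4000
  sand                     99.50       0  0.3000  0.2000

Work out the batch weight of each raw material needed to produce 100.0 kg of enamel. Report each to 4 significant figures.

Batch per 100.0 kg enamel:
  zircon: 23.35 kg
  alumina: 27.75 kg
  sand: 49.13 kg
Total batch = 100.2 kg; LOI loss = 0.2326 kg; yield = 99.77%

Values along the way are printed (rounded to 4 significant digits) in the working. The whole derivation runs at full precision throughout; a single rounding completes every reported number — the derived quantities, including the yield, three oxide percentages, net glass mass, totals, ignition loss, are carried from the batch weights per 100.0 kg of glass at full precision as given in question or answer.
Per-oxide target masses for 100.0 kg enamel:
  SiO2: 56.57% × 100.0 = 56.57 kg
  ZrO2: 15.64% × 100.0 = 15.64 kg
  Al2O3: 27.79% × 100.0 = 27.79 kg
Balance tally, oxide-wise, using the reported weights, against the basis in use (target by target, the sums agree modulo rounding of the values):
  SiO2: 23.35·0.3293 + 49.13·0.9950 = 56.57 kg (target 56.57 kg)
  ZrO2: 23.35·0.6697 = 15.64 kg (target 15.64 kg)
  Al2O3: 27.75·0.9960 + 49.13·0.003000 = 27.79 kg (target 27.79 kg)
Consistency of the glass mass: whole batch net of LOI = 100.0 kg (targets for the oxides total 100.0 kg; with the basis standing at 100.0 kg — gaps are rounding artifacts).
Total batch = Σ batch = 100.2 kg; LOI removed, Σ of batch·LOI: 0.2326 kg; yield, glass over the total, = 99.77%.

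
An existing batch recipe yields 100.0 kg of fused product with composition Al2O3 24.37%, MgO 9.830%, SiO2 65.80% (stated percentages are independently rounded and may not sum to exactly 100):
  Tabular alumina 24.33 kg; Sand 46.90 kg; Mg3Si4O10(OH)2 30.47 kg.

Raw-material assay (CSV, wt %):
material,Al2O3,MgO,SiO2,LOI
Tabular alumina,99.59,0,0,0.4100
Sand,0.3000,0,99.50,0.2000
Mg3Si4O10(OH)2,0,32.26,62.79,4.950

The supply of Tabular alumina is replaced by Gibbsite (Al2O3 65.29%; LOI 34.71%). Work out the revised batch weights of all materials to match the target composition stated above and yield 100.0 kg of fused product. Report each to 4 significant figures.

Mid-chain values appear with 4-significant-figure rounding in the printout. The whole derivation holds full precision throughout — every reported figure is rounded a single time — the derived quantities are recomputed starting from the weights at 100.0 kg of glass at exact precision (totals, the yield, three oxide percentages, glass mass, ignition loss) as written in problem or answer.
Oxide-by-oxide targets in 100.0 kg fused product:
  Al2O3: 24.37% × 100.0 = 24.37 kg
  MgO: 9.830% × 100.0 = 9.830 kg
  SiO2: 65.80% × 100.0 = 65.80 kg
Verifying the oxide balance applying the batch weights above, at the basis given (each sum matches its target mass up to rounding of the answer):
  Al2O3: 37.11·0.6529 + 46.90·0.003000 = 24.37 kg (target 24.37 kg)
  MgO: 30.47·0.3226 = 9.830 kg (target 9.830 kg)
  SiO2: 46.90·0.9950 + 30.47·0.6279 = 65.80 kg (target 65.80 kg)
The glass-mass cross-check: whole batch net of LOI = 100.0 kg (summing oxide targets gives 100.0 kg; the stated basis being 100.0 kg — a pure rounding effect).
Adding the batch up: Σ batch = 114.5 kg; Σ batch·LOI gives LOI loss = 14.48 kg; glass ÷ batch gives a yield of 87.35%.

Revised batch per 100.0 kg fused product:
  Gibbsite: 37.11 kg
  Sand: 46.90 kg
  Mg3Si4O10(OH)2: 30.47 kg
Total batch = 114.5 kg; LOI loss = 14.48 kg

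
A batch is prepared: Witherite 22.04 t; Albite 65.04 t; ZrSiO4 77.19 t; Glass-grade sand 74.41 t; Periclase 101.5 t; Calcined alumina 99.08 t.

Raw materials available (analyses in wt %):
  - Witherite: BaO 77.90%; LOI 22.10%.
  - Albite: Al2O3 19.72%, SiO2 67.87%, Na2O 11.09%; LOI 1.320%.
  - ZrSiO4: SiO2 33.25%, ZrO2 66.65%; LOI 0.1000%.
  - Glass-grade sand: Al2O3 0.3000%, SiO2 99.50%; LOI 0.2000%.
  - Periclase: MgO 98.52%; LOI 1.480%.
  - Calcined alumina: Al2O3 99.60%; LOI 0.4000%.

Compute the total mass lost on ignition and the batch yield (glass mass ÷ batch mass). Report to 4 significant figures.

Values along the way are shown (rounded to 4 significant digits) in the working — the whole derivation runs at exact precision throughout — exactly one rounding goes into every reported number. All derived quantities are rebuilt starting from the weights at 431.4 t of glass at full float precision (totals, net glass mass, six oxide percentages, the yield, ignition loss) exactly as shown in problem or answer.
LOI of each material in turn:
  Witherite: 22.04 × 0.2210 = 4.871 t
  Albite: 65.04 × 0.01320 = 0.8585 t
  ZrSiO4: 77.19 × 0.001000 = 0.07719 t
  Glass-grade sand: 74.41 × 0.002000 = 0.1488 t
  Periclase: 101.5 × 0.01480 = 1.502 t
  Calcined alumina: 99.08 × 0.004000 = 0.3963 t
Total LOI = 7.854 t
Glass = batch − LOI = 439.3 − 7.854 = 431.4 t

LOI loss = 7.854 t; glass = 431.4 t; yield = 98.21%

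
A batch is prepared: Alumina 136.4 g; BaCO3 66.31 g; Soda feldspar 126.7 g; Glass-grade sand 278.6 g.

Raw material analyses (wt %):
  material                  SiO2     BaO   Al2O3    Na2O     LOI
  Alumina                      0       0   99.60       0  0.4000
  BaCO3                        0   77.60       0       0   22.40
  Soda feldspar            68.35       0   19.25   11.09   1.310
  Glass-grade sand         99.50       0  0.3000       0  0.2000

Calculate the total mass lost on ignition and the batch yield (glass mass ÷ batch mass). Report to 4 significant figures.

LOI loss = 17.62 g; glass = 590.4 g; yield = 97.10%

All internal work holds exact precision from first step to last; mid-chain values are displayed (rounded to 4 significant digits) in the printout; a single rounding yields every reported number. Derived quantities are recomputed in exact precision (glass mass, the totals, LOI, the four compositions, the yield) from the batch weights at 590.4 g of glass exactly as shown in the question or the answer.
Ignition loss by material:
  Alumina: 136.4 × 0.004000 = 0.5456 g
  BaCO3: 66.31 × 0.2240 = 14.85 g
  Soda feldspar: 126.7 × 0.01310 = 1.660 g
  Glass-grade sand: 278.6 × 0.002000 = 0.5572 g
Total LOI = 17.62 g
Glass = batch − LOI = 608.0 − 17.62 = 590.4 g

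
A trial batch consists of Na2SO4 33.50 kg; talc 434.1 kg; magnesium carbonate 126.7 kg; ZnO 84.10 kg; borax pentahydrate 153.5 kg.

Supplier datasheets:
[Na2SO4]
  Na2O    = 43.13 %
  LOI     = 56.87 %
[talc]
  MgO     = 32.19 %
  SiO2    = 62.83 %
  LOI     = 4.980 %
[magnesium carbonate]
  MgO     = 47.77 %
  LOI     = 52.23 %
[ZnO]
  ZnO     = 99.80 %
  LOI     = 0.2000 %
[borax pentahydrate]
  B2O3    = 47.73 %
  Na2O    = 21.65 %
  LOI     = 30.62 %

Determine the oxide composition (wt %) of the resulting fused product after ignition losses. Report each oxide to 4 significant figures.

In-progress results are displayed, rounded to 4 significant digits, in the working; the whole derivation runs at full precision in every operation; every reported result is rounded exactly once. The derived quantities are carried at exact precision (yield, the five compositions, totals, glass mass, LOI) from the batch weights on 677.9 kg of glass, as written in the problem or the answer.
Mass of each oxide from the mix:
  B2O3: 153.5·0.4773 = 73.27 kg
  MgO: 434.1·0.3219 + 126.7·0.4777 = 200.3 kg
  ZnO: 84.10·0.9980 = 83.93 kg
  SiO2: 434.1·0.6283 = 272.7 kg
  Na2O: 33.50·0.4313 + 153.5·0.2165 = 47.68 kg
LOI: 33.50·0.5687 + 434.1·0.04980 + 126.7·0.5223 + 84.10·0.002000 + 153.5·0.3062 = 154.0 kg
Resulting glass, batch − LOI: 831.9 − 154.0 = 677.9 kg (consistent with Σ oxide mass)
percent by weight: oxide/glass ×100

Glass mass = 677.9 kg (batch 831.9 − LOI 154.0).
Composition: B2O3 10.81%, MgO 29.54%, ZnO 12.38%, SiO2 40.23%, Na2O 7.034%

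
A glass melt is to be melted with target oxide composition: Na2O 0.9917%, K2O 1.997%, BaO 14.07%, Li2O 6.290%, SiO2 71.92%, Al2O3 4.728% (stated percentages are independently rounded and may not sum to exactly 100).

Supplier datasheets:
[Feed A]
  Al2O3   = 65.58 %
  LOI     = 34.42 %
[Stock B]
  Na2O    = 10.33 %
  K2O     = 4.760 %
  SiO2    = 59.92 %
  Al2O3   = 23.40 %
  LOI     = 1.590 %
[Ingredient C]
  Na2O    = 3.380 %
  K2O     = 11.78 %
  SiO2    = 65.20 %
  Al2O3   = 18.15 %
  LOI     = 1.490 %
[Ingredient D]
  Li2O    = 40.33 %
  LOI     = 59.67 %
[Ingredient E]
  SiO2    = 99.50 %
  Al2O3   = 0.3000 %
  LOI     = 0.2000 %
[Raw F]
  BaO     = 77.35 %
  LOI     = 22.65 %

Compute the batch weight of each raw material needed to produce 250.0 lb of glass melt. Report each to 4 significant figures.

Batch per 250.0 lb glass melt:
  Feed A: 2.752 lb
  Stock B: 11.68 lb
  Ingredient C: 37.66 lb
  Ingredient D: 38.99 lb
  Ingredient E: 149.0 lb
  Raw F: 45.48 lb
Total batch = 285.6 lb; LOI loss = 35.56 lb; yield = 87.55%

In-progress results are displayed (rounded to 4 significant digits) across the worked steps. Each numeric step maintains full float precision from start to finish; every reported number receives exactly one rounding. The derived quantities are recomputed from the batch weights for 250.0 lb of glass in full float precision (six oxide percentages, totals, LOI, yield, glass mass), as set out in either problem or answer.
Target masses of each oxide per 250.0 lb glass melt:
  Na2O: 0.9917% × 250.0 = 2.479 lb
  K2O: 1.997% × 250.0 = 4.992 lb
  BaO: 14.07% × 250.0 = 35.17 lb
  Li2O: 6.290% × 250.0 = 15.72 lb
  SiO2: 71.92% × 250.0 = 179.8 lb
  Al2O3: 4.728% × 250.0 = 11.82 lb
Balance tally, oxide-wise, with the batch weights as given, under the basis named above (target by target, the sums agree exact up to rounding of places):
  Na2O: 11.68·0.1033 + 37.66·0.03380 = 2.479 lb (target 2.479 lb)
  K2O: 11.68·0.04760 + 37.66·0.1178 = 4.992 lb (target 4.992 lb)
  BaO: 45.48·0.7735 = 35.18 lb (target 35.17 lb)
  Li2O: 38.99·0.4033 = 15.72 lb (target 15.72 lb)
  SiO2: 11.68·0.5992 + 37.66·0.6520 + 149.0·0.9950 = 179.8 lb (target 179.8 lb)
  Al2O3: 2.752·0.6558 + 11.68·0.2340 + 37.66·0.1815 + 149.0·0.003000 = 11.82 lb (target 11.82 lb)
Glass-mass sanity pass: batch total minus LOI = 250.0 lb (summing oxide targets gives 250.0 lb; the stated basis being 250.0 lb — differing by rounding only).
Adding the batch up: Σ batch = 285.6 lb; the LOI term Σ batch·LOI equals 35.56 lb; the yield ratio, glass ÷ batch: 87.55%.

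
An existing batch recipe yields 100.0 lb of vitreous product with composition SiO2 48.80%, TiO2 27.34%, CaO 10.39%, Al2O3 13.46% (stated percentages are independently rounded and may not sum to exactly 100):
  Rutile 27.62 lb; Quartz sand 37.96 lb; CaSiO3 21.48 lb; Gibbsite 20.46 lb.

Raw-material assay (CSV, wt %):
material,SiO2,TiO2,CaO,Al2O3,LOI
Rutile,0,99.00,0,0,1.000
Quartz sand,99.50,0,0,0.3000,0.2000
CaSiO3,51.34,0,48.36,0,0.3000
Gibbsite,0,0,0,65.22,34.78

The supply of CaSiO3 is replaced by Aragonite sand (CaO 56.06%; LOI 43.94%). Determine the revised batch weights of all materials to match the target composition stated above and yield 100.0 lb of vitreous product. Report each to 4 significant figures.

Revised batch per 100.0 lb vitreous product:
  Rutile: 27.62 lb
  Quartz sand: 49.05 lb
  Aragonite sand: 18.53 lb
  Gibbsite: 20.41 lb
Total batch = 115.6 lb; LOI loss = 15.61 lb

Every computation carries full precision in every operation. The intermediate values are shown (rounded to four significant figures) alongside each step — every reported result carries a single rounding — derived quantities are computed at full precision (the yield, the totals, four oxide percentages, ignition loss, glass mass) from the batch weights on 100.0 lb of glass, as set out in problem or answer.
The oxide mass targets at 100.0 lb vitreous product:
  SiO2: 48.80% × 100.0 = 48.80 lb
  TiO2: 27.34% × 100.0 = 27.34 lb
  CaO: 10.39% × 100.0 = 10.39 lb
  Al2O3: 13.46% × 100.0 = 13.46 lb
Sums-versus-targets review using the reported weights, for the quoted basis mass (sum by sum, the targets are met once rounding is allowed for):
  SiO2: 49.05·0.9950 = 48.80 lb (target 48.80 lb)
  TiO2: 27.62·0.9900 = 27.34 lb (target 27.34 lb)
  CaO: 18.53·0.5606 = 10.39 lb (target 10.39 lb)
  Al2O3: 49.05·0.003000 + 20.41·0.6522 = 13.46 lb (target 13.46 lb)
Mass balance on the glass: total charge less LOI = 100.0 lb (oxide target masses add up to 99.99 lb; basis as stated: 100.0 lb — a pure rounding effect).
Total batch = Σ batch = 115.6 lb; LOI loss = Σ batch·LOI = 15.61 lb; the yield ratio, glass ÷ batch: 86.49%.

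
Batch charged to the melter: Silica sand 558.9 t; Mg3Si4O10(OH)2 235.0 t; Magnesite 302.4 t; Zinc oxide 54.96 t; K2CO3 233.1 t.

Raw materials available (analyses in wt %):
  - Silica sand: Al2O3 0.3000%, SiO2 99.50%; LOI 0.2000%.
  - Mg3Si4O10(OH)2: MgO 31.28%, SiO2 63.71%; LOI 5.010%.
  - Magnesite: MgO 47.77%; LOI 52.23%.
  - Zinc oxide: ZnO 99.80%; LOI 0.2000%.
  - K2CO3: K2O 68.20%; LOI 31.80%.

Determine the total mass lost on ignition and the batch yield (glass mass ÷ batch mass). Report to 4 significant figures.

LOI loss = 245.1 t; glass = 1139 t; yield = 82.30%

The whole derivation maintains full float precision through the solve; in-progress results are shown, with 4-significant-digit rounding, across the worked steps — exactly one rounding goes into every reported result; the derived quantities are recomputed in exact precision (LOI, five oxide percentages, net glass mass, the yield, totals) from the weighed amounts at 1139 t of glass, as they appear in problem or answer.
Per-material ignition loss:
  Silica sand: 558.9 × 0.002000 = 1.118 t
  Mg3Si4O10(OH)2: 235.0 × 0.05010 = 11.77 t
  Magnesite: 302.4 × 0.5223 = 157.9 t
  Zinc oxide: 54.96 × 0.002000 = 0.1099 t
  K2CO3: 233.1 × 0.3180 = 74.13 t
Total LOI = 245.1 t
Glass = batch − LOI = 1384 − 245.1 = 1139 t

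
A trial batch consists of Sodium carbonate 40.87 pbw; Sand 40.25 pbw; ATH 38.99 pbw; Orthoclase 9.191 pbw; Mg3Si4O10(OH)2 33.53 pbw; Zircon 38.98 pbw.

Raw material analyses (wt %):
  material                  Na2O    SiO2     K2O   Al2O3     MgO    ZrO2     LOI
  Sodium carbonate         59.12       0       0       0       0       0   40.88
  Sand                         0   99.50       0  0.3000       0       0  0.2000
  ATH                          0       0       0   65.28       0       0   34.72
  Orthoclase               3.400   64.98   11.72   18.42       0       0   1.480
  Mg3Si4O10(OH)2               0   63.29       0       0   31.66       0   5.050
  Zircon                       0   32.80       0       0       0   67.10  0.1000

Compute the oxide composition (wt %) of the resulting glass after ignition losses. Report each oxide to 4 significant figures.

Glass mass = 169.6 pbw (batch 201.8 − LOI 32.19).
Composition: Na2O 14.43%, SiO2 47.18%, K2O 0.6351%, Al2O3 16.08%, MgO 6.259%, ZrO2 15.42%

All arithmetic maintains full precision from start to finish; mid-chain values appear rounded off to 4 significant digits within the worked lines — a single rounding finalizes every reported number. The derived quantities, including ignition loss, yield, six oxide percentages, totals, net glass mass, are recomputed starting from the weights on 169.6 pbw of glass in exact precision as set out in either problem or answer.
What the batch supplies per oxide:
  Na2O: 40.87·0.5912 + 9.191·0.03400 = 24.47 pbw
  SiO2: 40.25·0.9950 + 9.191·0.6498 + 33.53·0.6329 + 38.98·0.3280 = 80.03 pbw
  K2O: 9.191·0.1172 = 1.077 pbw
  Al2O3: 40.25·0.003000 + 38.99·0.6528 + 9.191·0.1842 = 27.27 pbw
  MgO: 33.53·0.3166 = 10.62 pbw
  ZrO2: 38.98·0.6710 = 26.16 pbw
LOI: 40.87·0.4088 + 40.25·0.002000 + 38.99·0.3472 + 9.191·0.01480 + 33.53·0.05050 + 38.98·0.001000 = 32.19 pbw
Net of LOI, the glass mass = 201.8 − 32.19 = 169.6 pbw (consistent with Σ oxide mass)
wt %: oxide over glass, times 100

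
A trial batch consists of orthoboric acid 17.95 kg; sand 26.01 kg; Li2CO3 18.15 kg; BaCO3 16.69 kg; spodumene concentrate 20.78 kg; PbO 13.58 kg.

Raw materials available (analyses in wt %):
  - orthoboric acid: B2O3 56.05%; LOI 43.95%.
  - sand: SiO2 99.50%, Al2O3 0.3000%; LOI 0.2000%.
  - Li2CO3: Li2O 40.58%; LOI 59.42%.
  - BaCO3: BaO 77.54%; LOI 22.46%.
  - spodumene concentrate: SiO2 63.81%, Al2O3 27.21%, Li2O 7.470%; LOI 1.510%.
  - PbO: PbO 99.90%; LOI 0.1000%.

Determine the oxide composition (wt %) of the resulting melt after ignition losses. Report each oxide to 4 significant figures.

Values along the way appear, with 4-significant-digit rounding, between the steps — full float precision is held all the way through — each reported result takes just one rounding; all derived quantities, including totals, glass mass, the six compositions, yield, ignition loss, are computed using the weight values per 90.36 kg of glass at full float precision exactly as shown in problem or answer.
Oxide-by-oxide delivered mass:
  PbO: 13.58·0.9990 = 13.57 kg
  SiO2: 26.01·0.9950 + 20.78·0.6381 = 39.14 kg
  BaO: 16.69·0.7754 = 12.94 kg
  Al2O3: 26.01·0.003000 + 20.78·0.2721 = 5.732 kg
  Li2O: 18.15·0.4058 + 20.78·0.07470 = 8.918 kg
  B2O3: 17.95·0.5605 = 10.06 kg
LOI: 17.95·0.4395 + 26.01·0.002000 + 18.15·0.5942 + 16.69·0.2246 + 20.78·0.01510 + 13.58·0.001000 = 22.80 kg
Resulting glass, batch − LOI: 113.2 − 22.80 = 90.36 kg (= Σ oxide masses)
wt % = oxide mass / glass mass × 100

Glass mass = 90.36 kg (batch 113.2 − LOI 22.80).
Composition: PbO 15.01%, SiO2 43.32%, BaO 14.32%, Al2O3 6.344%, Li2O 9.869%, B2O3 11.13%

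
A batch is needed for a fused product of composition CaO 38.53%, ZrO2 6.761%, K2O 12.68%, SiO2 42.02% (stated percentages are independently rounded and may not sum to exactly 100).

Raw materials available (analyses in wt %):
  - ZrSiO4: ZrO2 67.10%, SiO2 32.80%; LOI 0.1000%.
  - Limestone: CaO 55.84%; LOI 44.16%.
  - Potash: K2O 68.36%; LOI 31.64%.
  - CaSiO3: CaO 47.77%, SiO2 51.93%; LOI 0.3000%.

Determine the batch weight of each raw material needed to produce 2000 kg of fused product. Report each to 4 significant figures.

Exact precision is maintained at each step. Intermediates appear with 4-significant-figure rounding between the steps — each reported figure receives exactly one rounding. The derived quantities, including glass mass, ignition loss, totals, yield, four oxide percentages, are computed from the weighed amounts for 2000 kg of glass at exact precision as quoted within problem or answer.
Oxide mass targets, per 2000 kg fused product:
  CaO: 38.53% × 2000 = 770.6 kg
  ZrO2: 6.761% × 2000 = 135.2 kg
  K2O: 12.68% × 2000 = 253.6 kg
  SiO2: 42.02% × 2000 = 840.4 kg
A balance pass over the oxides, per the reported batch figures, versus the basis set out (every target is met by its sum net of answer rounding effects):
  CaO: 104.5·0.5584 + 1491·0.4777 = 770.6 kg (target 770.6 kg)
  ZrO2: 201.5·0.6710 = 135.2 kg (target 135.2 kg)
  K2O: 371.0·0.6836 = 253.6 kg (target 253.6 kg)
  SiO2: 201.5·0.3280 + 1491·0.5193 = 840.4 kg (target 840.4 kg)
Glass-mass sanity pass: whole batch net of LOI = 2000 kg (per-oxide target masses sum to 2000 kg; the stated basis being 2000 kg — any gap is answer rounding).
Summing the batch: Σ batch = 2168 kg; loss to ignition Σ batch·LOI = 168.2 kg; the yield ratio, glass ÷ batch: 92.24%.

Batch per 2000 kg fused product:
  ZrSiO4: 201.5 kg
  Limestone: 104.5 kg
  Potash: 371.0 kg
  CaSiO3: 1491 kg
Total batch = 2168 kg; LOI loss = 168.2 kg; yield = 92.24%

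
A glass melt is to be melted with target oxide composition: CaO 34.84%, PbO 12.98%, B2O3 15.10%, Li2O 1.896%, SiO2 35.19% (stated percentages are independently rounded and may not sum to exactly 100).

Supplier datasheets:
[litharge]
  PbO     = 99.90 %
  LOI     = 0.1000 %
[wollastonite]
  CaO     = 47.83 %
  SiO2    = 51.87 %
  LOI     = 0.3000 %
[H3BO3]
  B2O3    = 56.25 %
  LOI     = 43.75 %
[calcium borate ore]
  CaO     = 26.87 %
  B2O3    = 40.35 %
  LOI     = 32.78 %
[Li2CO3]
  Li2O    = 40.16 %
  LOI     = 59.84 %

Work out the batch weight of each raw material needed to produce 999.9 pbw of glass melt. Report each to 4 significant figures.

Batch per 999.9 pbw glass melt:
  litharge: 129.9 pbw
  wollastonite: 678.4 pbw
  H3BO3: 204.6 pbw
  calcium borate ore: 88.97 pbw
  Li2CO3: 47.21 pbw
Total batch = 1149 pbw; LOI loss = 149.1 pbw; yield = 87.03%

The intermediate values appear (rounded to 4 significant digits) within the worked lines; each numeric step carries full precision in every operation — a single rounding yields each reported value. All derived quantities are rebuilt starting from the weights per 999.9 pbw of glass in full precision (the yield, the totals, glass mass, five oxide percentages, LOI) exactly as shown in the question or the answer.
Oxide-by-oxide targets in 999.9 pbw glass melt:
  CaO: 34.84% × 999.9 = 348.4 pbw
  PbO: 12.98% × 999.9 = 129.8 pbw
  B2O3: 15.10% × 999.9 = 151.0 pbw
  Li2O: 1.896% × 999.9 = 18.96 pbw
  SiO2: 35.19% × 999.9 = 351.9 pbw
Oxide-by-oxide audit using the reported weights, on the stated basis (each sum matches its target mass net of answer rounding effects):
  CaO: 678.4·0.4783 + 88.97·0.2687 = 348.4 pbw (target 348.4 pbw)
  PbO: 129.9·0.9990 = 129.8 pbw (target 129.8 pbw)
  B2O3: 204.6·0.5625 + 88.97·0.4035 = 151.0 pbw (target 151.0 pbw)
  Li2O: 47.21·0.4016 = 18.96 pbw (target 18.96 pbw)
  SiO2: 678.4·0.5187 = 351.9 pbw (target 351.9 pbw)
Glass-mass bookkeeping: the batch minus its LOI: 1000 pbw (the targets, summed, come to 1000 pbw; with the basis standing at 999.9 pbw — differing by rounding only).
Summing the batch: Σ batch = 1149 pbw; loss to ignition Σ batch·LOI = 149.1 pbw; yield: glass divided by total = 87.03%.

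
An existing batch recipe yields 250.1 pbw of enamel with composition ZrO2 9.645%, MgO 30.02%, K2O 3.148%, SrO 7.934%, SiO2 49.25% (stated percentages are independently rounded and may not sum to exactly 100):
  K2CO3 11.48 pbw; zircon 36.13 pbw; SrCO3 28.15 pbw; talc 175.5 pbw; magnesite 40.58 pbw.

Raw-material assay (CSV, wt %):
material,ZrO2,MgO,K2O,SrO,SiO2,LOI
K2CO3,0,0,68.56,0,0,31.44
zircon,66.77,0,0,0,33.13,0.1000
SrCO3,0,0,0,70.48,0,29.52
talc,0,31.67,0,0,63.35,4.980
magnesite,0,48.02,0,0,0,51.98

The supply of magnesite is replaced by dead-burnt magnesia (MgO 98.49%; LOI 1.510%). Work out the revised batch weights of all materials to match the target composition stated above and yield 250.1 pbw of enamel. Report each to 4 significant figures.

Revised batch per 250.1 pbw enamel:
  K2CO3: 11.48 pbw
  zircon: 36.13 pbw
  SrCO3: 28.15 pbw
  talc: 175.5 pbw
  dead-burnt magnesia: 19.78 pbw
Total batch = 271.0 pbw; LOI loss = 20.99 pbw

Each numeric step maintains full float precision in all steps — mid-chain values are shown rounded to 4 significant digits on the page. A single rounding yields every reported result; all derived quantities, which include the totals, net glass mass, the five compositions, LOI, yield, are re-derived at full precision, as given in the problem or the answer, using the weight values per 250.1 pbw of glass.
Target masses of each oxide per 250.1 pbw enamel:
  ZrO2: 9.645% × 250.1 = 24.12 pbw
  MgO: 30.02% × 250.1 = 75.08 pbw
  K2O: 3.148% × 250.1 = 7.873 pbw
  SrO: 7.934% × 250.1 = 19.84 pbw
  SiO2: 49.25% × 250.1 = 123.2 pbw
Balance tally, oxide-wise, working from each reported weight, under the basis named above (each sum matches its target mass inside rounding margins):
  ZrO2: 36.13·0.6677 = 24.12 pbw (target 24.12 pbw)
  MgO: 175.5·0.3167 + 19.78·0.9849 = 75.06 pbw (target 75.08 pbw)
  K2O: 11.48·0.6856 = 7.871 pbw (target 7.873 pbw)
  SrO: 28.15·0.7048 = 19.84 pbw (target 19.84 pbw)
  SiO2: 36.13·0.3313 + 175.5·0.6335 = 123.1 pbw (target 123.2 pbw)
Glass mass check: the batch minus its LOI: 250.0 pbw (summing oxide targets gives 250.1 pbw; versus the stated basis of 250.1 pbw — rounding explains the deltas).
Total batch = Σ batch = 271.0 pbw; the LOI term Σ batch·LOI equals 20.99 pbw; the yield ratio, glass ÷ batch: 92.25%.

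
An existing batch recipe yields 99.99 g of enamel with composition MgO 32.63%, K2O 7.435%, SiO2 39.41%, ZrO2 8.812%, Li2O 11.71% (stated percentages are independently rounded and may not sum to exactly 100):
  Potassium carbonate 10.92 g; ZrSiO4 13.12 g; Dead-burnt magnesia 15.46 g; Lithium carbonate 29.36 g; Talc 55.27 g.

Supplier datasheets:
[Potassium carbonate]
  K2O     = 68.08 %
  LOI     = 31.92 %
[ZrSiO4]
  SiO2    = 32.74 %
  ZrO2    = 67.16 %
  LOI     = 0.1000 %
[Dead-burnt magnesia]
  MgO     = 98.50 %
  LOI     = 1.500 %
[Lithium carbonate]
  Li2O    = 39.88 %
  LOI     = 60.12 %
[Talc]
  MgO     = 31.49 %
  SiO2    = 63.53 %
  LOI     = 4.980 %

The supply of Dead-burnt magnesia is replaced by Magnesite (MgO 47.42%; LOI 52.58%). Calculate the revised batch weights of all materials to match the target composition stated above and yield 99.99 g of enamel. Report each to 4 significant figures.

Mid-chain values are printed (rounded to 4 significant figures) when written out. All internal work maintains full float precision through the solve; exactly one rounding is applied to each reported value; derived quantities, which include glass mass, the totals, yield, five oxide percentages, ignition loss, are rebuilt in full float precision, precisely as stated by the problem or answer text, starting from the weights at 99.99 g of glass.
Oxide mass targets, per 99.99 g enamel:
  MgO: 32.63% × 99.99 = 32.63 g
  K2O: 7.435% × 99.99 = 7.434 g
  SiO2: 39.41% × 99.99 = 39.41 g
  ZrO2: 8.812% × 99.99 = 8.811 g
  Li2O: 11.71% × 99.99 = 11.71 g
Balance tally, oxide-wise, per the reported batch figures, for the quoted basis mass (summed amounts equal target values up to rounding of the answer):
  MgO: 32.10·0.4742 + 55.27·0.3149 = 32.63 g (target 32.63 g)
  K2O: 10.92·0.6808 = 7.434 g (target 7.434 g)
  SiO2: 13.12·0.3274 + 55.27·0.6353 = 39.41 g (target 39.41 g)
  ZrO2: 13.12·0.6716 = 8.811 g (target 8.811 g)
  Li2O: 29.36·0.3988 = 11.71 g (target 11.71 g)
Glass-mass sanity pass: Σ batch − LOI loss = 99.99 g (summing oxide targets gives 99.99 g; with the basis standing at 99.99 g — a pure rounding effect).
Whole-batch sum: Σ batch = 140.8 g; ignition loss, Σ(batch × LOI) = 40.78 g; yield = glass ÷ total batch = 71.03%.

Revised batch per 99.99 g enamel:
  Potassium carbonate: 10.92 g
  ZrSiO4: 13.12 g
  Magnesite: 32.10 g
  Lithium carbonate: 29.36 g
  Talc: 55.27 g
Total batch = 140.8 g; LOI loss = 40.78 g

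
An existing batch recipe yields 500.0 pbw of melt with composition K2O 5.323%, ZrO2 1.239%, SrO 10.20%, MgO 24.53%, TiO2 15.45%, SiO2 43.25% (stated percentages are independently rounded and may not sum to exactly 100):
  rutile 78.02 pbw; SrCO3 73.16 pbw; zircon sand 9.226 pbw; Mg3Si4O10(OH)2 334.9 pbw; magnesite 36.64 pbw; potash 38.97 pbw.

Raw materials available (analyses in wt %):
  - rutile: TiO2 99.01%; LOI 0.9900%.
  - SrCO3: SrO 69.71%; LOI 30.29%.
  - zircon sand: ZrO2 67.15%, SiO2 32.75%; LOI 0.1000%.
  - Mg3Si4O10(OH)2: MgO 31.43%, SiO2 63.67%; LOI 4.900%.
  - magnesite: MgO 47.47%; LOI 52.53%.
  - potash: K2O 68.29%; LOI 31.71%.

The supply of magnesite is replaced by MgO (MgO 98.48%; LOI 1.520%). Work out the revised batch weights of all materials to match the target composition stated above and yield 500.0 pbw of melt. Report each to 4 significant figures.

Revised batch per 500.0 pbw melt:
  rutile: 78.02 pbw
  SrCO3: 73.16 pbw
  zircon sand: 9.226 pbw
  Mg3Si4O10(OH)2: 334.9 pbw
  MgO: 17.66 pbw
  potash: 38.97 pbw
Total batch = 551.9 pbw; LOI loss = 51.98 pbw

Intermediates are displayed rounded to four significant figures; the whole derivation carries exact precision at each step — each reported result sees exactly one rounding — derived quantities are rebuilt in exact precision (the six compositions, the totals, the yield, ignition loss, net glass mass) from the batch weights at 500.0 pbw of glass, as they appear in either problem or answer.
Target masses of each oxide per 500.0 pbw melt:
  K2O: 5.323% × 500.0 = 26.62 pbw
  ZrO2: 1.239% × 500.0 = 6.195 pbw
  SrO: 10.20% × 500.0 = 51.00 pbw
  MgO: 24.53% × 500.0 = 122.6 pbw
  TiO2: 15.45% × 500.0 = 77.25 pbw
  SiO2: 43.25% × 500.0 = 216.2 pbw
A balance pass over the oxides, on the weights just shown, at the basis given (target by target, the sums agree inside rounding margins):
  K2O: 38.97·0.6829 = 26.61 pbw (target 26.62 pbw)
  ZrO2: 9.226·0.6715 = 6.195 pbw (target 6.195 pbw)
  SrO: 73.16·0.6971 = 51.00 pbw (target 51.00 pbw)
  MgO: 334.9·0.3143 + 17.66·0.9848 = 122.7 pbw (target 122.6 pbw)
  TiO2: 78.02·0.9901 = 77.25 pbw (target 77.25 pbw)
  SiO2: 9.226·0.3275 + 334.9·0.6367 = 216.3 pbw (target 216.2 pbw)
Consistency of the glass mass: Σ batch − LOI loss = 500.0 pbw (the Σ of target masses is 500.0 pbw; against the stated basis, 500.0 pbw — gaps are rounding artifacts).
Summing the batch: Σ batch = 551.9 pbw; LOI removed, Σ of batch·LOI: 51.98 pbw; glass ÷ batch gives a yield of 90.58%.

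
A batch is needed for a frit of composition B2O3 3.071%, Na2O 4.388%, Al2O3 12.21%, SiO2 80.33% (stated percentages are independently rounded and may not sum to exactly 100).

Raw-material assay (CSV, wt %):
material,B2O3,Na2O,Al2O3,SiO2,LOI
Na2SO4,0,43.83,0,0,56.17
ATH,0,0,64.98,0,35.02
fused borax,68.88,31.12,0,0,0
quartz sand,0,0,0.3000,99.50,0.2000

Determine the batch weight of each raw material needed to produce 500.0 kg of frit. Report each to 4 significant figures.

Batch per 500.0 kg frit:
  Na2SO4: 34.23 kg
  ATH: 92.09 kg
  fused borax: 22.29 kg
  quartz sand: 403.7 kg
Total batch = 552.3 kg; LOI loss = 52.28 kg; yield = 90.53%

Full precision is held at every stage — in-progress results are displayed rounded to four significant digits between the steps; a single rounding finalizes every reported number. Derived quantities are recomputed starting from the weights per 500.0 kg of glass in full precision (LOI, yield, glass mass, totals, the four compositions), as written in problem or answer.
Per-oxide target masses for 500.0 kg frit:
  B2O3: 3.071% × 500.0 = 15.36 kg
  Na2O: 4.388% × 500.0 = 21.94 kg
  Al2O3: 12.21% × 500.0 = 61.05 kg
  SiO2: 80.33% × 500.0 = 401.6 kg
Sums-versus-targets review with the batch weights as given, at the basis given (every target is met by its sum given rounding of the digits):
  B2O3: 22.29·0.6888 = 15.35 kg (target 15.36 kg)
  Na2O: 34.23·0.4383 + 22.29·0.3112 = 21.94 kg (target 21.94 kg)
  Al2O3: 92.09·0.6498 + 403.7·0.003000 = 61.05 kg (target 61.05 kg)
  SiO2: 403.7·0.9950 = 401.7 kg (target 401.6 kg)
Consistency of the glass mass: the batch minus its LOI: 500.0 kg (targets for the oxides total 500.0 kg; versus the stated basis of 500.0 kg — any gap is answer rounding).
Total batch = Σ batch = 552.3 kg; Σ batch·LOI gives LOI loss = 52.28 kg; the yield ratio, glass ÷ batch: 90.53%.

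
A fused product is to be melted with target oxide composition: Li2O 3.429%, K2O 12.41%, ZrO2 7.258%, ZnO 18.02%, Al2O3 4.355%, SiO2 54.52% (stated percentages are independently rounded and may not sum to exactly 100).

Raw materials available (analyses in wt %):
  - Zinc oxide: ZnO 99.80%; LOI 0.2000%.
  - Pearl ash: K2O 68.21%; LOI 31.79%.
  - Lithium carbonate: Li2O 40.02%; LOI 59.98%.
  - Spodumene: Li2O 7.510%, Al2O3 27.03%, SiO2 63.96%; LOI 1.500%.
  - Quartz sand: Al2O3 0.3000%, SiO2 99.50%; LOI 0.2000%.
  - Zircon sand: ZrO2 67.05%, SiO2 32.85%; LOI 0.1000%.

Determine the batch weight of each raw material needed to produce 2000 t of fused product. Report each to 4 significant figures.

Values along the way are shown, with 4-significant-figure rounding, when written out — each numeric step runs at full float precision from first step to last; a single rounding completes every reported figure. Derived quantities, including the totals, net glass mass, yield, the six compositions, LOI, are re-derived using the weight values at 2000 t of glass in exact precision, as quoted within the problem or answer text.
Target masses of each oxide per 2000 t fused product:
  Li2O: 3.429% × 2000 = 68.58 t
  K2O: 12.41% × 2000 = 248.2 t
  ZrO2: 7.258% × 2000 = 145.2 t
  ZnO: 18.02% × 2000 = 360.4 t
  Al2O3: 4.355% × 2000 = 87.10 t
  SiO2: 54.52% × 2000 = 1090 t
Per-oxide balance check per the reported batch figures, under the basis named above (sums match the target masses up to rounding of the answer):
  Li2O: 112.6·0.4002 + 313.1·0.07510 = 68.58 t (target 68.58 t)
  K2O: 363.9·0.6821 = 248.2 t (target 248.2 t)
  ZrO2: 216.5·0.6705 = 145.2 t (target 145.2 t)
  ZnO: 361.1·0.9980 = 360.4 t (target 360.4 t)
  Al2O3: 313.1·0.2703 + 823.1·0.003000 = 87.10 t (target 87.10 t)
  SiO2: 313.1·0.6396 + 823.1·0.9950 + 216.5·0.3285 = 1090 t (target 1090 t)
Glass-mass bookkeeping: total charge less LOI = 2000 t (per-oxide target masses sum to 2000 t; basis as stated: 2000 t — differing by rounding only).
Whole-batch sum: Σ batch = 2190 t; loss to ignition Σ batch·LOI = 190.5 t; yield = glass ÷ total batch = 91.30%.

Batch per 2000 t fused product:
  Zinc oxide: 361.1 t
  Pearl ash: 363.9 t
  Lithium carbonate: 112.6 t
  Spodumene: 313.1 t
  Quartz sand: 823.1 t
  Zircon sand: 216.5 t
Total batch = 2190 t; LOI loss = 190.5 t; yield = 91.30%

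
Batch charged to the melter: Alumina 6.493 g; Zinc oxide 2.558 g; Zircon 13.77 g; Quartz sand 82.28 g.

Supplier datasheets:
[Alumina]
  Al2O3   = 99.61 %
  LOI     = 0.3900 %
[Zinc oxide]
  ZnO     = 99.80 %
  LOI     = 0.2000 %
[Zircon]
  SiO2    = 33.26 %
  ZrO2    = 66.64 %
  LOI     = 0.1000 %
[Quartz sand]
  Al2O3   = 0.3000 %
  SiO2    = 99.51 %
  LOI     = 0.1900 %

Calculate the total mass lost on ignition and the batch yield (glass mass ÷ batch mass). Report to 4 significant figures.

LOI loss = 0.2005 g; glass = 104.9 g; yield = 99.81%

Working values are printed, rounded to 4 significant digits, on the page. The whole derivation runs at full precision all the way through; every reported number is rounded a single time; all derived quantities are computed using the weight values at 104.9 g of glass in exact precision (totals, four oxide percentages, ignition loss, the yield, glass mass) as given in problem or answer.
Material-by-material LOI:
  Alumina: 6.493 × 0.003900 = 0.02532 g
  Zinc oxide: 2.558 × 0.002000 = 0.005116 g
  Zircon: 13.77 × 0.001000 = 0.01377 g
  Quartz sand: 82.28 × 0.001900 = 0.1563 g
Total LOI = 0.2005 g
Glass = batch − LOI = 105.1 − 0.2005 = 104.9 g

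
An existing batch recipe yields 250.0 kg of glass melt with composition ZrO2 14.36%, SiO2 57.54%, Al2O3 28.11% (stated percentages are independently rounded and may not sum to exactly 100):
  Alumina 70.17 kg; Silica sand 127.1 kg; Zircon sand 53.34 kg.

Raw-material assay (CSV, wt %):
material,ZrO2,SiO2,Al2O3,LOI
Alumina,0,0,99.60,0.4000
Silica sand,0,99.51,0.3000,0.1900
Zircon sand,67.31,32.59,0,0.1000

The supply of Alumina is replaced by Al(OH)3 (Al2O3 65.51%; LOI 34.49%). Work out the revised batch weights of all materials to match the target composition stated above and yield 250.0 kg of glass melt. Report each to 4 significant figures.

The whole derivation keeps exact precision end to end — in-progress results are shown (rounded to 4 significant digits) alongside each step; each reported number is rounded once only. All derived quantities, including LOI, the totals, net glass mass, three oxide percentages, the yield, are carried from the weighed amounts per 250.0 kg of glass in exact precision as set out in either problem or answer.
Per-oxide target masses for 250.0 kg glass melt:
  ZrO2: 14.36% × 250.0 = 35.90 kg
  SiO2: 57.54% × 250.0 = 143.8 kg
  Al2O3: 28.11% × 250.0 = 70.28 kg
Verifying the oxide balance using the reported weights, versus the basis set out (sums match the target masses exact up to rounding of places):
  ZrO2: 53.34·0.6731 = 35.90 kg (target 35.90 kg)
  SiO2: 127.1·0.9951 + 53.34·0.3259 = 143.9 kg (target 143.8 kg)
  Al2O3: 106.7·0.6551 + 127.1·0.003000 = 70.28 kg (target 70.28 kg)
The glass-mass cross-check: the batch minus its LOI: 250.0 kg (the targets, summed, come to 250.0 kg; stated basis 250.0 kg — any gap is answer rounding).
Batch grand total — Σ batch = 287.1 kg; LOI loss = Σ batch·LOI = 37.10 kg; yield = glass ÷ total batch = 87.08%.

Revised batch per 250.0 kg glass melt:
  Al(OH)3: 106.7 kg
  Silica sand: 127.1 kg
  Zircon sand: 53.34 kg
Total batch = 287.1 kg; LOI loss = 37.10 kg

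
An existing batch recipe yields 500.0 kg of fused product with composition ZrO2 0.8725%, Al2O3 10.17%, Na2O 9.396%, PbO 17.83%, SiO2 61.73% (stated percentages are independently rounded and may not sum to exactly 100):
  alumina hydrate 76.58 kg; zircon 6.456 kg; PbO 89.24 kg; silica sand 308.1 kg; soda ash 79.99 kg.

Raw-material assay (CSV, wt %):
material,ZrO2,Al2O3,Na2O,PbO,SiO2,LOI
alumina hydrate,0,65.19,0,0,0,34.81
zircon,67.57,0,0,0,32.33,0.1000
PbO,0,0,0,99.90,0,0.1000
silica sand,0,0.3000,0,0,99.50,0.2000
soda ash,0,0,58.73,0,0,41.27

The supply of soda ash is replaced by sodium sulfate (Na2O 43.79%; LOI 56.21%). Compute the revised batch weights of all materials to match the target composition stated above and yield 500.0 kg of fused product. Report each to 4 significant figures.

Revised batch per 500.0 kg fused product:
  alumina hydrate: 76.58 kg
  zircon: 6.456 kg
  PbO: 89.24 kg
  silica sand: 308.1 kg
  sodium sulfate: 107.3 kg
Total batch = 587.7 kg; LOI loss = 87.68 kg

Every computation runs at full float precision through the solve; the intermediate values are displayed with 4-significant-figure rounding in the printout; every reported result undergoes a single rounding — derived quantities (yield, totals, LOI, net glass mass, five oxide percentages) are rebuilt from the weighed amounts per 500.0 kg of glass in full float precision, precisely as stated by the question or the answer.
Oxide mass targets, per 500.0 kg fused product:
  ZrO2: 0.8725% × 500.0 = 4.362 kg
  Al2O3: 10.17% × 500.0 = 50.85 kg
  Na2O: 9.396% × 500.0 = 46.98 kg
  PbO: 17.83% × 500.0 = 89.15 kg
  SiO2: 61.73% × 500.0 = 308.6 kg
Balance tally, oxide-wise, on the weights just shown, at the basis given (sum by sum, the targets are met within answer rounding):
  ZrO2: 6.456·0.6757 = 4.362 kg (target 4.362 kg)
  Al2O3: 76.58·0.6519 + 308.1·0.003000 = 50.85 kg (target 50.85 kg)
  Na2O: 107.3·0.4379 = 46.99 kg (target 46.98 kg)
  PbO: 89.24·0.9990 = 89.15 kg (target 89.15 kg)
  SiO2: 6.456·0.3233 + 308.1·0.9950 = 308.6 kg (target 308.6 kg)
Glass-mass closure: Σ batch − LOI loss = 500.0 kg (summing oxide targets gives 500.0 kg; the stated basis being 500.0 kg — rounding explains the deltas).
Batch total: Σ batch = 587.7 kg; LOI loss = Σ batch·LOI = 87.68 kg; yield: glass divided by total = 85.08%.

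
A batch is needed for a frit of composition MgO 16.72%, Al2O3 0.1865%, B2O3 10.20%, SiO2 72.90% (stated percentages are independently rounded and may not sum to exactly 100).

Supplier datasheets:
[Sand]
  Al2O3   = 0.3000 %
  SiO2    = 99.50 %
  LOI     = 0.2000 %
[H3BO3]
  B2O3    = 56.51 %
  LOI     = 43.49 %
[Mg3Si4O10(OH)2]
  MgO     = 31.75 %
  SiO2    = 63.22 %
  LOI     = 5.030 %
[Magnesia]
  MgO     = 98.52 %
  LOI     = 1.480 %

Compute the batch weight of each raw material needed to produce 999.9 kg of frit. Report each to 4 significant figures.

Batch per 999.9 kg frit:
  Sand: 621.6 kg
  H3BO3: 180.5 kg
  Mg3Si4O10(OH)2: 174.7 kg
  Magnesia: 113.4 kg
Total batch = 1090 kg; LOI loss = 90.21 kg; yield = 91.73%

The whole derivation holds full float precision throughout; mid-chain values are rounded off to 4 significant figures as shown. Exactly one rounding is applied to every reported value — derived quantities are rebuilt starting from the weights at 999.9 kg of glass in exact precision (ignition loss, yield, totals, net glass mass, the four compositions) as quoted within the question or the answer.
Oxide-by-oxide targets in 999.9 kg frit:
  MgO: 16.72% × 999.9 = 167.2 kg
  Al2O3: 0.1865% × 999.9 = 1.865 kg
  B2O3: 10.20% × 999.9 = 102.0 kg
  SiO2: 72.90% × 999.9 = 728.9 kg
Balance tally, oxide-wise, per the reported batch figures, under the basis named above (summed amounts equal target values modulo rounding of the values):
  MgO: 174.7·0.3175 + 113.4·0.9852 = 167.2 kg (target 167.2 kg)
  Al2O3: 621.6·0.003000 = 1.865 kg (target 1.865 kg)
  B2O3: 180.5·0.5651 = 102.0 kg (target 102.0 kg)
  SiO2: 621.6·0.9950 + 174.7·0.6322 = 728.9 kg (target 728.9 kg)
Glass-mass sanity pass: whole batch net of LOI = 1000 kg (summing oxide targets gives 1000 kg; stated basis 999.9 kg — deltas are rounding alone).
Adding the batch up: Σ batch = 1090 kg; Σ batch·LOI gives LOI loss = 90.21 kg; yield: glass divided by total = 91.73%.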